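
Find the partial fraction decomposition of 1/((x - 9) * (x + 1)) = -1/(10*(x + 1)) + 1/(10*(x - 9))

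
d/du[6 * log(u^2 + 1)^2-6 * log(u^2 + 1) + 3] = (24*u*log(u^2 + 1) - 12*u)/(u^2 + 1)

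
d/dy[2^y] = 2^y*log(2)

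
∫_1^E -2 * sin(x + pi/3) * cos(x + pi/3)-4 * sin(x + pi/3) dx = -(cos(1 + pi/3) + 2)^2 + (cos(pi/3 + E) + 2)^2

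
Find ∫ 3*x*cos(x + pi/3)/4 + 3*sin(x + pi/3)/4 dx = 3*x*sin(x + pi/3)/4 + C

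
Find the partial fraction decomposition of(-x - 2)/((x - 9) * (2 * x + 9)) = -5/(27*(2*x + 9)) - 11/(27*(x - 9))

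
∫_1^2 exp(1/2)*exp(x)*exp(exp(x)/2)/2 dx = -exp(1/2 + E/2) + exp(1/2 + exp(2)/2)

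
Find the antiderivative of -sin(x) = cos(x) + C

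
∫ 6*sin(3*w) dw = -2*cos(3*w) + C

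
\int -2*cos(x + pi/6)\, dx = -2*sin(x + pi/6) + C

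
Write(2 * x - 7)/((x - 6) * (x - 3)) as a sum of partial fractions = 1/(3*(x - 3)) + 5/(3*(x - 6))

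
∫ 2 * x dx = x^2 + C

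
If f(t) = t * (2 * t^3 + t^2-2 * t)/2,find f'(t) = 4*t^3 + 3*t^2/2 - 2*t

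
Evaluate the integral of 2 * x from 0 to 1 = 1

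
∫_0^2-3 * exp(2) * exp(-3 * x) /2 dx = -exp(2)/2 + exp(-4)/2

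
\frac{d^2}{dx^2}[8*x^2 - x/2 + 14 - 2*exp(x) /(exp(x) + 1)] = (16*exp(3*x) + 50*exp(2*x) + 46*exp(x) + 16)/(exp(3*x) + 3*exp(2*x) + 3*exp(x) + 1)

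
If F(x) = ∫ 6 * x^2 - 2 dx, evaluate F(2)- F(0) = 12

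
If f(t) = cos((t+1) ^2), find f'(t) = -2*(t + 1)*sin(t^2 + 2*t + 1)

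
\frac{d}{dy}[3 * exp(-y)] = -3*exp(-y)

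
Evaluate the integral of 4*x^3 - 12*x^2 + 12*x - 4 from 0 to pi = -1 + (-1 + pi)^4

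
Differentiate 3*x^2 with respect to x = 6*x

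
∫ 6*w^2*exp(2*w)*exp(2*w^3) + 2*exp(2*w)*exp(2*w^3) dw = exp(2*w*(w^2 + 1)) + C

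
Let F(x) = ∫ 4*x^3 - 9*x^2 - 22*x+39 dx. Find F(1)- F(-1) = 72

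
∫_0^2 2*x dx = 4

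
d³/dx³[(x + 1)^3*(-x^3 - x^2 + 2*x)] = -120*x^3 - 240*x^2 - 96*x + 12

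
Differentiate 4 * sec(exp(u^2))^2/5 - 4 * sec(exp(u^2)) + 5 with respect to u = 8*u*(-1 + 2/(5*cos(exp(u^2))))*exp(u^2)*sin(exp(u^2))/cos(exp(u^2))^2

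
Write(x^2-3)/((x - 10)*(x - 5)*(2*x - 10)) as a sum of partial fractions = -36/(25*(x - 5)) - 11/(5*(x - 5)^2) + 97/(50*(x - 10))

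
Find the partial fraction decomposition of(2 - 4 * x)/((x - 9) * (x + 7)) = -15/(8*(x + 7)) - 17/(8*(x - 9))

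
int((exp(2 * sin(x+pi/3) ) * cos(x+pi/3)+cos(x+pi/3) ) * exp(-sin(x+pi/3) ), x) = 2*sinh(sin(x + pi/3)) + C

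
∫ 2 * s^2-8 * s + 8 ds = 2*s^3/3 - 4*s^2 + 8*s + C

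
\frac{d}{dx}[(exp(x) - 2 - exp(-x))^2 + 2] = (2*exp(4*x) - 4*exp(3*x) - 4*exp(x) - 2)*exp(-2*x)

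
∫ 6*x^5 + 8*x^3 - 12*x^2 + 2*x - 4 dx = x^6 + 2*x^4 - 4*x^3 + x^2 - 4*x + C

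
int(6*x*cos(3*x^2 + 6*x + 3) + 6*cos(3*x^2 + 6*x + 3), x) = sin(3*(x + 1)^2) + C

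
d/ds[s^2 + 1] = 2*s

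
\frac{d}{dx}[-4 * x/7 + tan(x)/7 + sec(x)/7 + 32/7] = tan(x)^2/7 + tan(x)*sec(x)/7 - 3/7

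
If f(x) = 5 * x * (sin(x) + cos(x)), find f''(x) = 5*sqrt(2)*(-x*sin(x + pi/4) + 2*cos(x + pi/4))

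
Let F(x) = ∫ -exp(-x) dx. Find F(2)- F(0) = -1 + exp(-2)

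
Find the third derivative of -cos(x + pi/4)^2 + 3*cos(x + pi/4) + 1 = 3*sin(x + pi/4) - 4*cos(2*x)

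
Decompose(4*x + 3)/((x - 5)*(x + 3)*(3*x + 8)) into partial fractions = 3/(3*x + 8) - 9/(8*(x + 3)) + 1/(8*(x - 5))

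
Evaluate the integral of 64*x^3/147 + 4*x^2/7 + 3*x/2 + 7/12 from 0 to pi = 7*pi/12 + 2*pi^2/3 + 4*(pi/4 + 2*pi^2/7)^2/3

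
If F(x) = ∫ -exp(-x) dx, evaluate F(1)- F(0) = -1 + exp(-1)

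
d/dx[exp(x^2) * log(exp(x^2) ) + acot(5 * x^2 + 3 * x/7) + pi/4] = (2450*x^7*exp(x^2) + 420*x^6*exp(x^2) + 2468*x^5*exp(x^2) + 420*x^4*exp(x^2) + 116*x^3*exp(x^2) + 98*x*exp(x^2) - 490*x - 21)/(1225*x^4 + 210*x^3 + 9*x^2 + 49)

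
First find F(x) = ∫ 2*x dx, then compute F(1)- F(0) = 1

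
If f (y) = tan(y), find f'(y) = cos(y)^(-2)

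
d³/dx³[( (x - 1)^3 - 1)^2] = 120*x^3 - 360*x^2 + 360*x - 132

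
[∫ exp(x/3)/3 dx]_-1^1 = -exp(-1/3) + exp(1/3)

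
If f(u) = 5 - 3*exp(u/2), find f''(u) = -3*exp(u/2)/4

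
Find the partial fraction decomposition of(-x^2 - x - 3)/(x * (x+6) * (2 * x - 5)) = -47/(85*(2*x - 5)) - 11/(34*(x + 6)) + 1/(10*x)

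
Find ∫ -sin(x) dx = cos(x) + C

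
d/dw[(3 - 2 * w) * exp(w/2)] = -w*exp(w/2) - exp(w/2)/2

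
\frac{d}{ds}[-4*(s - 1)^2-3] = 8 - 8*s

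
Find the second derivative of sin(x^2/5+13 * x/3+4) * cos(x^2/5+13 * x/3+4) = -8*x^2*sin(2*(x^2/5 + 13*x/3 + 4))/25 - 104*x*sin(2*(x^2/5 + 13*x/3 + 4))/15 - 338*sin(2*(x^2/5 + 13*x/3 + 4))/9 + 2*cos(2*(x^2/5 + 13*x/3 + 4))/5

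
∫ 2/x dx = 2*log(x) + C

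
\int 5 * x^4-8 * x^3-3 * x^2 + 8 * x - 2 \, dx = x^5 - 2*x^4 - x^3 + 4*x^2 - 2*x + C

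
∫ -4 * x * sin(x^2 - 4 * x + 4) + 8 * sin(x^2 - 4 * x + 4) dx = 2*cos((x - 2)^2) + C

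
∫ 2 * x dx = x^2 + C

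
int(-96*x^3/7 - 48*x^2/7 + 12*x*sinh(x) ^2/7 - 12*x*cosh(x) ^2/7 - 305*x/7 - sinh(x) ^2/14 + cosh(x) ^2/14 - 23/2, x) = -24*x^4/7 - 16*x^3/7 - 317*x^2/14 - 80*x/7 + C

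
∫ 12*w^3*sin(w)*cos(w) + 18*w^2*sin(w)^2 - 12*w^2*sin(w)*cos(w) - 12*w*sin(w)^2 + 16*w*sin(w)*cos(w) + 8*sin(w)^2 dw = 2*w*(3*w^2 - 3*w + 4)*sin(w)^2 + C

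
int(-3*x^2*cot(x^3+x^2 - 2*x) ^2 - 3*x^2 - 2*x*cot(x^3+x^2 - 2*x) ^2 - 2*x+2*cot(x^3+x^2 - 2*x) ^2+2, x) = cot(x*(x^2 + x - 2)) + C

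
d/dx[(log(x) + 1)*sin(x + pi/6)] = (x*log(x)*cos(x + pi/6) + x*cos(x + pi/6) + sin(x + pi/6))/x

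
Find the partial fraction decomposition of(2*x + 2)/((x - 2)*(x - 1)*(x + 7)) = -1/(6*(x + 7)) - 1/(2*(x - 1)) + 2/(3*(x - 2))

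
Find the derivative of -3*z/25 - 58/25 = -3/25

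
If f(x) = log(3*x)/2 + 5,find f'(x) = 1/(2*x)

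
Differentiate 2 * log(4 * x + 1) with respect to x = 8/(4*x + 1)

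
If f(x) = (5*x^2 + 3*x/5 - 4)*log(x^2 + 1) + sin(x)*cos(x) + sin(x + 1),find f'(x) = (50*x^3*log(x^2 + 1) + 50*x^3 + 3*x^2*log(x^2 + 1) + 10*x^2*cos(x)^2 + 5*x^2*cos(x + 1) + x^2 + 50*x*log(x^2 + 1) - 40*x + 3*log(x^2 + 1) + 10*cos(x)^2 + 5*cos(x + 1) - 5)/(5*x^2 + 5)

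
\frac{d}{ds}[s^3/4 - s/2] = 3*s^2/4 - 1/2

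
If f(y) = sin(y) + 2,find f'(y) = cos(y)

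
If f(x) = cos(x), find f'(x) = -sin(x)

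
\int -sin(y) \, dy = cos(y) + C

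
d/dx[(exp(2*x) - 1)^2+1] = 4*exp(4*x) - 4*exp(2*x)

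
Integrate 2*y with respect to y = y^2 + C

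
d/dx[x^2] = 2*x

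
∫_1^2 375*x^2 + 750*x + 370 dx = 2370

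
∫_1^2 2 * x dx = 3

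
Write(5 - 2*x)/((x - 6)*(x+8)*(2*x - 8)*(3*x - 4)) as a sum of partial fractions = 9/(896*(3*x - 4)) - 1/(448*(x + 8)) + 1/(128*(x - 4)) - 1/(112*(x - 6))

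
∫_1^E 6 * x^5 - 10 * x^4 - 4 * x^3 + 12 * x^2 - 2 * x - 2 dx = (-exp(3) - 1 + E + exp(2))^2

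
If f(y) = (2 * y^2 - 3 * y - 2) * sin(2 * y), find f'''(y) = -16*y^2*cos(2*y) - 48*y*sin(2*y) + 24*y*cos(2*y) + 36*sin(2*y) + 40*cos(2*y)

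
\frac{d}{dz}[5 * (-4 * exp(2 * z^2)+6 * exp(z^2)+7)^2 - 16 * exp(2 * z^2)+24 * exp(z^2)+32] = 640*z*exp(4*z^2) - 1440*z*exp(3*z^2) - 464*z*exp(2*z^2) + 888*z*exp(z^2)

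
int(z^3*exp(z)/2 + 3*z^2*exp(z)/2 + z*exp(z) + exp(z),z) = z*(z^2 + 2)*exp(z)/2 + C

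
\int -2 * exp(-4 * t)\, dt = exp(-4*t)/2 + C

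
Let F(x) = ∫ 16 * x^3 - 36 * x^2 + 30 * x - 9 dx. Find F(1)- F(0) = -2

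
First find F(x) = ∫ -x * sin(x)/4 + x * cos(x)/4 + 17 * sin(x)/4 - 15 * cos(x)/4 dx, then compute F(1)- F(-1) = -8*sin(1) + cos(1)/2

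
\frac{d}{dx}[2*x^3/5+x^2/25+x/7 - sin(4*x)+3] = 6*x^2/5 + 2*x/25 - 4*cos(4*x) + 1/7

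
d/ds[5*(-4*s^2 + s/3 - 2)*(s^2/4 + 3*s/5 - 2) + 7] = -20*s^3 - 139*s^2/4 + 77*s - 28/3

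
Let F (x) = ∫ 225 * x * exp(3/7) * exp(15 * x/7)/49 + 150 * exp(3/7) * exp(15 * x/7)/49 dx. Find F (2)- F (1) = -18*exp(18/7)/7 + 33*exp(33/7)/7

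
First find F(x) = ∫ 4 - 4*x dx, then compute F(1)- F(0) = 2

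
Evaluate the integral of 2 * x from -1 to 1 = 0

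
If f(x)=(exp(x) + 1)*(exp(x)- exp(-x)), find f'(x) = (2*exp(3*x) + exp(2*x) + 1)*exp(-x)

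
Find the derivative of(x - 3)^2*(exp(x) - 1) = x^2*exp(x) - 4*x*exp(x) - 2*x + 3*exp(x) + 6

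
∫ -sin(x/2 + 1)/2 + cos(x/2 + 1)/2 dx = sqrt(2)*sin(x/2 + pi/4 + 1) + C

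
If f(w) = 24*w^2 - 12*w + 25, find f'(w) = 48*w - 12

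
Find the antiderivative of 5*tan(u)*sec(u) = 5*sec(u) + C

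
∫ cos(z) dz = sin(z) + C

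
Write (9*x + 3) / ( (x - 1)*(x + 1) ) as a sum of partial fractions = 3/(x + 1) + 6/(x - 1)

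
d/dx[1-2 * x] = -2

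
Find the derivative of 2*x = 2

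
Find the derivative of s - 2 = 1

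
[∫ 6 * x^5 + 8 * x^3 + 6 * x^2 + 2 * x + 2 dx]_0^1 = 8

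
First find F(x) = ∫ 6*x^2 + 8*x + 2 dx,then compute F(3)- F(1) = 88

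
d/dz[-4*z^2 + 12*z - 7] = 12 - 8*z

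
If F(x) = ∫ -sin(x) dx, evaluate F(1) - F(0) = -1 + cos(1)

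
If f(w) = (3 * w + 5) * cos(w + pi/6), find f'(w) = -3*w*sin(w + pi/6) - 5*sin(w + pi/6) + 3*cos(w + pi/6)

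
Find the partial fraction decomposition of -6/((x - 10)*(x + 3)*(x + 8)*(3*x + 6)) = 1/(270*(x + 8)) - 2/(65*(x + 3)) + 1/(36*(x + 2)) - 1/(1404*(x - 10))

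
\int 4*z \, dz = 2*z^2 + C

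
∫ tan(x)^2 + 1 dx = tan(x) + C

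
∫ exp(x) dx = exp(x) + C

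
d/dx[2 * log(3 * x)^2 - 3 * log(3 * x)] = (4*log(x) - 3 + 4*log(3))/x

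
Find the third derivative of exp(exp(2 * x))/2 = 4*exp(2*x + exp(2*x)) + 12*exp(4*x + exp(2*x)) + 4*exp(6*x + exp(2*x))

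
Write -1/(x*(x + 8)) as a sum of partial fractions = 1/(8*(x + 8)) - 1/(8*x)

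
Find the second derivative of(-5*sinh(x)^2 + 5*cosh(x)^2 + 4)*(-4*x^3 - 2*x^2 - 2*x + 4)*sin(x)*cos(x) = 72*x^3*sin(2*x) + 36*x^2*sin(2*x) - 216*x^2*cos(2*x) - 72*sqrt(2)*x*sin(2*x + pi/4) - 90*sin(2*x) - 36*cos(2*x)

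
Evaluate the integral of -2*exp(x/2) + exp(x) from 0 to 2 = -1 + (-2 + E)^2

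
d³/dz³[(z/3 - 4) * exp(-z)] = (15 - z)*exp(-z)/3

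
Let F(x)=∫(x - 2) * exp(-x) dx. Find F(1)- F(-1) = -2*E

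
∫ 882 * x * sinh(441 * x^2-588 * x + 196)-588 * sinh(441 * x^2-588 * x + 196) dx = cosh(49*(3*x - 2)^2) + C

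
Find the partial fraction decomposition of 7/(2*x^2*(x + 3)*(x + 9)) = -7/(972*(x + 9)) + 7/(108*(x + 3)) - 14/(243*x) + 7/(54*x^2)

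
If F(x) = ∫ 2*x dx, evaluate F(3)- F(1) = 8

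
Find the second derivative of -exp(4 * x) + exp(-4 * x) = (16 - 16*exp(8*x))*exp(-4*x)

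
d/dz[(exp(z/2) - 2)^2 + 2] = -2*exp(z/2) + exp(z)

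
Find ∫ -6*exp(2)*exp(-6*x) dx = exp(2 - 6*x) + C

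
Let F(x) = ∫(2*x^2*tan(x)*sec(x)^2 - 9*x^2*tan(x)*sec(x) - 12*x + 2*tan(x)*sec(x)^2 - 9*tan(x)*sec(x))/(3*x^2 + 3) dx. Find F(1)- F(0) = -3/cos(1) - 2*log(2) + tan(1)^2/3 + 3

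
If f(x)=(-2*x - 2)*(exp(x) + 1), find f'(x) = -2*x*exp(x) - 4*exp(x) - 2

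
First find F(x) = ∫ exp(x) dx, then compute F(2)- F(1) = -E + exp(2)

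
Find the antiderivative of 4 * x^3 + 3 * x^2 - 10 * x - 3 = x^4 + x^3 - 5*x^2 - 3*x + C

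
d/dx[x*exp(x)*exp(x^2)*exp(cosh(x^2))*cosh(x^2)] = (2*x^2*sinh(x^2) + x^2*sinh(2*x^2) + 2*x^2*cosh(x^2) + x*cosh(x^2) + cosh(x^2))*exp(x)*exp(x^2)*exp(cosh(x^2))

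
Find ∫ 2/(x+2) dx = 2*log(x + 2) + C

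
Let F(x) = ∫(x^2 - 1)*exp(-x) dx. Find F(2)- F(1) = -9*exp(-2) + 4*exp(-1)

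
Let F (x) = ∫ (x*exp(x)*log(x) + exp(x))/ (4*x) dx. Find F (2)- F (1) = exp(2)*log(2)/4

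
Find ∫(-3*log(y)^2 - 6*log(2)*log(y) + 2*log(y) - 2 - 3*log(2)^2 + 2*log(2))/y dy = -(log(2*y)^2 - log(2*y) + 2)*log(2*y) + C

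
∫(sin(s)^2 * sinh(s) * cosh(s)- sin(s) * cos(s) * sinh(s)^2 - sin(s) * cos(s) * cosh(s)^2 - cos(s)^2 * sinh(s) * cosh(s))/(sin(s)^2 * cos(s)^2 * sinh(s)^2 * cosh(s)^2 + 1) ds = acot(sin(2*s)*sinh(2*s)/4) + C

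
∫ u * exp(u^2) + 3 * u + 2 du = 3*u^2/2 + 2*u + exp(u^2)/2 + C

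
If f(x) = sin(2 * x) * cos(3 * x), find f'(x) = -cos(x)/2 + 5*cos(5*x)/2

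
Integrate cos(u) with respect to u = sin(u) + C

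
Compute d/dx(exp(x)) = exp(x)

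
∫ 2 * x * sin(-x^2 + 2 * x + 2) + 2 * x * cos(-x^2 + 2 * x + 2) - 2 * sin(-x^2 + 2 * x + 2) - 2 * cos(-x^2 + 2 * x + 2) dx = -sin(-x^2 + 2*x + 2) + cos(-x^2 + 2*x + 2) + C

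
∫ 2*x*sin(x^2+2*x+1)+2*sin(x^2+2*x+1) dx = -cos((x + 1)^2) + C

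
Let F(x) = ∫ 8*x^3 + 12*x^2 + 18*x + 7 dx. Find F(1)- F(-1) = 22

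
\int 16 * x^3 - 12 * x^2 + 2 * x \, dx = 4*x^4 - 4*x^3 + x^2 + C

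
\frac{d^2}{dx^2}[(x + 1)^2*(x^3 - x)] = 20*x^3 + 24*x^2 - 4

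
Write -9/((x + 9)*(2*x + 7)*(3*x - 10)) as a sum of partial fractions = -81/(1517*(3*x - 10)) + 36/(451*(2*x + 7)) - 9/(407*(x + 9))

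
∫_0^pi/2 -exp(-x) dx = -1 + exp(-pi/2)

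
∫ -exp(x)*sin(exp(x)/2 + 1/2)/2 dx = cos((exp(x) + 1)/2) + C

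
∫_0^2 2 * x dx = 4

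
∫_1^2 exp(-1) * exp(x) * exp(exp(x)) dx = -exp(-1 + E) + exp(-1 + exp(2))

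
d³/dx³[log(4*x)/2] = x^(-3)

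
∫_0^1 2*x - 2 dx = -1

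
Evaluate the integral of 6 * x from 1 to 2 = 9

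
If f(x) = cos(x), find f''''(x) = cos(x)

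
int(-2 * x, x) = -x^2 + C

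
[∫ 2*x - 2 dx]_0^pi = -1 + (1 - pi)^2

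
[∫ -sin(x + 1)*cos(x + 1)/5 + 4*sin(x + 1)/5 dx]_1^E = 4*cos(2)/5 - sin(1 + E)^2/10 + sin(2)^2/10 - 4*cos(1 + E)/5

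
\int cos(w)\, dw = sin(w) + C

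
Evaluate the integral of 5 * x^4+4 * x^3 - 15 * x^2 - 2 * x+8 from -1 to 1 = 8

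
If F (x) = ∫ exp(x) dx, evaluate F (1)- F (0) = -1 + E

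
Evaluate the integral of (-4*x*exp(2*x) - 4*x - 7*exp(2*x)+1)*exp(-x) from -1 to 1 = -6*E + 6*exp(-1)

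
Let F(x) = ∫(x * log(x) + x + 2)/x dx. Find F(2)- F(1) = 4*log(2)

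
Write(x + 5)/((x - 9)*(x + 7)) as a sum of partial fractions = 1/(8*(x + 7)) + 7/(8*(x - 9))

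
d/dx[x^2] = 2*x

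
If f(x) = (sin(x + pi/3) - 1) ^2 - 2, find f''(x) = -sqrt(3)*sin(2*x) + 2*sin(x + pi/3) - cos(2*x)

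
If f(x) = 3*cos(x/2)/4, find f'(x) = -3*sin(x/2)/8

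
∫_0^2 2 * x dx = 4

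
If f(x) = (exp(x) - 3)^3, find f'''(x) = 27*exp(3*x) - 72*exp(2*x) + 27*exp(x)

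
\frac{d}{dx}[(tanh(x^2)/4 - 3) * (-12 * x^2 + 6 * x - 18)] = -6*x^3/cosh(x^2)^2 + 3*x^2/cosh(x^2)^2 - 6*x*tanh(x^2) + 72*x - 9*x/cosh(x^2)^2 + 3*tanh(x^2)/2 - 18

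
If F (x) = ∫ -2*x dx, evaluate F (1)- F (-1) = 0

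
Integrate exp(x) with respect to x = exp(x) + C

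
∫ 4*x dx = 2*x^2 + C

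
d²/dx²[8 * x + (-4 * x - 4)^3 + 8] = -384*x - 384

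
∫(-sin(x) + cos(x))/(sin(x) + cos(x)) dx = log(sin(x + pi/4)) + C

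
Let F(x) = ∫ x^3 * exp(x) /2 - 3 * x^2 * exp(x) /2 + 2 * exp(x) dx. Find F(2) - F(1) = E/2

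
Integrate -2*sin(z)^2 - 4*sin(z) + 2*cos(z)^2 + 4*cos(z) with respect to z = (sqrt(2)*sin(z + pi/4) + 2)^2 + C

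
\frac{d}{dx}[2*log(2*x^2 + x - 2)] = (8*x + 2)/(2*x^2 + x - 2)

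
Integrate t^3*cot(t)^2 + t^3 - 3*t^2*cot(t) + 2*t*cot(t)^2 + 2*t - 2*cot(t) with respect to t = -t*(t^2 + 2)*cot(t) + C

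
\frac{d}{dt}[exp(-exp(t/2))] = -exp(t/2 - exp(t/2))/2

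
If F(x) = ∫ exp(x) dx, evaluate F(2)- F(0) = -1 + exp(2)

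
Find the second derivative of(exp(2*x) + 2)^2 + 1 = 16*exp(4*x) + 16*exp(2*x)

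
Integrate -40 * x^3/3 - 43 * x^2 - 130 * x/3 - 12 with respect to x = -10*x^4/3 - 43*x^3/3 - 65*x^2/3 - 12*x + C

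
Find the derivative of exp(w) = exp(w)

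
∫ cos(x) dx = sin(x) + C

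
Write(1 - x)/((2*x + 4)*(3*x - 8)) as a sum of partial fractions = -5/(28*(3*x - 8)) - 3/(28*(x + 2))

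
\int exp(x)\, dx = exp(x) + C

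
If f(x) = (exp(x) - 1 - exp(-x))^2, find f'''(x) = (8*exp(4*x) - 2*exp(3*x) - 2*exp(x) - 8)*exp(-2*x)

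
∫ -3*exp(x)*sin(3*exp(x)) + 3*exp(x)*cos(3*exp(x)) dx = sqrt(2)*sin(3*exp(x) + pi/4) + C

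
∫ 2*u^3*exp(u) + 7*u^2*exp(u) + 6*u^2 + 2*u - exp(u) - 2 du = (exp(u) + 1)*(2*u^3 + u^2 - 2*u + 1) + C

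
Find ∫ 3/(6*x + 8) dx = log(3*x + 4)/2 + C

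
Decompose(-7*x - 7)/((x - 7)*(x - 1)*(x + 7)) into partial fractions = 3/(8*(x + 7)) + 7/(24*(x - 1)) - 2/(3*(x - 7))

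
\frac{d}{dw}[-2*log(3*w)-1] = -2/w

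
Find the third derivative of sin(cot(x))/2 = 3*sin(cot(x))*cot(x)^5 + 6*sin(cot(x))*cot(x)^3 + 3*sin(cot(x))*cot(x) + cos(cot(x))*cot(x)^6/2 - 3*cos(cot(x))*cot(x)^4/2 - 5*cos(cot(x))*cot(x)^2/2 - cos(cot(x))/2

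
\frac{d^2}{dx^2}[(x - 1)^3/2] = 3*x - 3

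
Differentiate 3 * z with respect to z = 3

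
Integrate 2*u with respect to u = u^2 + C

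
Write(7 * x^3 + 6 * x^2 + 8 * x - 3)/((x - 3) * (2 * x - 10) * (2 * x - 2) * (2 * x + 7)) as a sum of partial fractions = 229/(884*(2*x + 7)) + 1/(16*(x - 1)) - 33/(26*(x - 3)) + 531/(272*(x - 5))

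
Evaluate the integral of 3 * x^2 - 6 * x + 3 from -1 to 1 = 8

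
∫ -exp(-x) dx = exp(-x) + C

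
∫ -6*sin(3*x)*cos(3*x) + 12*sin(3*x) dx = (cos(3*x) - 2)^2 + C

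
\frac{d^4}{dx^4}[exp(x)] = exp(x)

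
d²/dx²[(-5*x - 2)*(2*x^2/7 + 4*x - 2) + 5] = -60*x/7 - 288/7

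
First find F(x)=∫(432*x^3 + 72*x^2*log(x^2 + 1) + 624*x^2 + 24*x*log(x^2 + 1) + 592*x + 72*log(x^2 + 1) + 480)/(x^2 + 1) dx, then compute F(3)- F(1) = -6*(log(2) + 13)^2 - 48 - 4*log(10) + 4*log(2) + 6*(log(10) + 25)^2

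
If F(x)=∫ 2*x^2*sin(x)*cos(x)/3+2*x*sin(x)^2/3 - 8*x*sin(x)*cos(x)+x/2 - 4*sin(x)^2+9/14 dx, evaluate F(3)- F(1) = 13/21 - 11*cos(2)/6 + 9*cos(6)/2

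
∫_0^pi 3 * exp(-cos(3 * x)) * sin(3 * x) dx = E - exp(-1)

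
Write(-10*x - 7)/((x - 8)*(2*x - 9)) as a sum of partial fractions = 104/(7*(2*x - 9)) - 87/(7*(x - 8))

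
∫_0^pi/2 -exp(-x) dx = -1 + exp(-pi/2)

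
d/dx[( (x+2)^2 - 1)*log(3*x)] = (2*x^2*log(x) + x^2 + 2*x^2*log(3) + 4*x*log(x) + 4*x + 4*x*log(3) + 3)/x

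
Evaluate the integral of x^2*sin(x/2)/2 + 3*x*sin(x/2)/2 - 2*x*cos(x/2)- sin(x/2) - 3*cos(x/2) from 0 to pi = -2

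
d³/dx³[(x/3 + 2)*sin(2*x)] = -8*x*cos(2*x)/3 - 4*sin(2*x) - 16*cos(2*x)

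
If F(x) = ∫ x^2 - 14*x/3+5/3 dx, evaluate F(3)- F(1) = -20/3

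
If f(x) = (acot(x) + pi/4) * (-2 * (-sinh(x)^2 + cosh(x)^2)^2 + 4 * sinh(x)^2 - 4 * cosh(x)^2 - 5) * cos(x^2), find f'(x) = 11*(4*x^3*sin(x^2)*acot(x) + pi*x^3*sin(x^2) + 4*x*sin(x^2)*acot(x) + pi*x*sin(x^2) + 2*cos(x^2))/(2*x^2 + 2)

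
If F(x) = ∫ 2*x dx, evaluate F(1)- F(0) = 1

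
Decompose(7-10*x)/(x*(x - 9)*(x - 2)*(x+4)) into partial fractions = -47/(312*(x + 4)) + 13/(84*(x - 2)) - 83/(819*(x - 9)) + 7/(72*x)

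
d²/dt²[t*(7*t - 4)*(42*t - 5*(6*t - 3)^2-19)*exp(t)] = -1260*t^4*exp(t) - 7806*t^3*exp(t) - 2812*t^2*exp(t) + 8556*t*exp(t) - 2160*exp(t)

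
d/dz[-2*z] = -2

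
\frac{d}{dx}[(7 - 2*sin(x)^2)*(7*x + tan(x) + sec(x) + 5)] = -14*x*sin(2*x) - 2*sin(x)^3/cos(x)^2 - 2*sin(x)^2*tan(x)^2 - 20*sin(x)^2 - 4*sin(x) - 10*sin(2*x) + 7*tan(x)^2 + 7*tan(x)*sec(x) + 56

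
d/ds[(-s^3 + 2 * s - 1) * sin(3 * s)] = -3*s^3*cos(3*s) - 3*s^2*sin(3*s) + 6*s*cos(3*s) + 2*sin(3*s) - 3*cos(3*s)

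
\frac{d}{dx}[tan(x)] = cos(x)^(-2)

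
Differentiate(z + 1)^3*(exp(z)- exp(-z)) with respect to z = (z^3*exp(2*z) + z^3 + 6*z^2*exp(2*z) + 9*z*exp(2*z) - 3*z + 4*exp(2*z) - 2)*exp(-z)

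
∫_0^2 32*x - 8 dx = 48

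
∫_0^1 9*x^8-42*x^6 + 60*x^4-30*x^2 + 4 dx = 1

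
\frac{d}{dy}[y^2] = 2*y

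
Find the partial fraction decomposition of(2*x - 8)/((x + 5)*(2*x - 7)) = -2/(17*(2*x - 7)) + 18/(17*(x + 5))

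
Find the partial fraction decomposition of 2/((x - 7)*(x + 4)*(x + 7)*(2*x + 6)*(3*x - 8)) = -81/(128180*(3*x - 8)) + 1/(4872*(x + 7)) - 1/(660*(x + 4)) + 1/(680*(x + 3)) + 1/(20020*(x - 7))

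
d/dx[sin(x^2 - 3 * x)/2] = (x - 3/2)*cos(x*(x - 3))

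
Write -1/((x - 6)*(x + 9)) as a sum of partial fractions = 1/(15*(x + 9)) - 1/(15*(x - 6))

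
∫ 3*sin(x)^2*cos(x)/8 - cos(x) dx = sin(x)^3/8 - sin(x) + C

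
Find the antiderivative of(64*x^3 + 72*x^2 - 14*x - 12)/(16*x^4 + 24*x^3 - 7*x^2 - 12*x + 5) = log((4*x^2 + 3*x - 2)^2 + 1) + C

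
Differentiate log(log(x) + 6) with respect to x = 1/(x*log(x) + 6*x)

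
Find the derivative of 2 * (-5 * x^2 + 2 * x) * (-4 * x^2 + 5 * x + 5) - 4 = 160*x^3 - 198*x^2 - 60*x + 20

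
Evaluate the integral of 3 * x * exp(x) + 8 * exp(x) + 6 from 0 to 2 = 7 + 11*exp(2)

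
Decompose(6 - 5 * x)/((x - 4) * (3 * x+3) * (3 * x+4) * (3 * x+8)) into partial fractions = -29/(200*(3*x + 8)) + 19/(32*(3*x + 4)) - 11/(75*(x + 1)) - 7/(2400*(x - 4))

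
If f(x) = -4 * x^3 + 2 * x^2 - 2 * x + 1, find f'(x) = -12*x^2 + 4*x - 2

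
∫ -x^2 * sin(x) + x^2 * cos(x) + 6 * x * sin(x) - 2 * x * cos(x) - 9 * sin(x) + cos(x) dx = sqrt(2)*((x - 2)^2 + 1)*sin(x + pi/4) + C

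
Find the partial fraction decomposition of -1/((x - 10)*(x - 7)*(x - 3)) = -1/(28*(x - 3)) + 1/(12*(x - 7)) - 1/(21*(x - 10))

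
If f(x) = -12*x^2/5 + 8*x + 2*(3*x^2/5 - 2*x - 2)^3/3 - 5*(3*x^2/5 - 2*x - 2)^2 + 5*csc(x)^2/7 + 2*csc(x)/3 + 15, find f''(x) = 108*x^4/25 - 144*x^3/5 + 468*x^2/25 + 488*x/5 - 216/5 - 2/(3*sin(x)) - 20/(7*sin(x)^2) + 4/(3*sin(x)^3) + 30/(7*sin(x)^4)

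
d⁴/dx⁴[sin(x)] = sin(x)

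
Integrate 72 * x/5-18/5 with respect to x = 36*x^2/5 - 18*x/5 + C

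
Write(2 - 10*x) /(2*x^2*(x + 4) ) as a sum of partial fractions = 21/(16*(x + 4)) - 21/(16*x) + 1/(4*x^2)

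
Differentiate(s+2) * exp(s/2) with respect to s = s*exp(s/2)/2 + 2*exp(s/2)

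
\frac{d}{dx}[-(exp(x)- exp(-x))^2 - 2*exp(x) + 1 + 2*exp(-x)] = (-2*exp(4*x) - 2*exp(3*x) - 2*exp(x) + 2)*exp(-2*x)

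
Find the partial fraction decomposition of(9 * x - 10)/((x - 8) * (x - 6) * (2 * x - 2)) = -1/(70*(x - 1)) - 11/(5*(x - 6)) + 31/(14*(x - 8))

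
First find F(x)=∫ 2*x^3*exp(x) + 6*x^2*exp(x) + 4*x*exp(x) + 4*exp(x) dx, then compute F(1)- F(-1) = 6*exp(-1) + 6*E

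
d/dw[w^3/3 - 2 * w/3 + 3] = w^2 - 2/3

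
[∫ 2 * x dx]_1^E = -1 + exp(2)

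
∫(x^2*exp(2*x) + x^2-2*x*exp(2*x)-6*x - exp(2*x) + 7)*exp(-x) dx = 2*((x - 2)^2 - 1)*sinh(x) + C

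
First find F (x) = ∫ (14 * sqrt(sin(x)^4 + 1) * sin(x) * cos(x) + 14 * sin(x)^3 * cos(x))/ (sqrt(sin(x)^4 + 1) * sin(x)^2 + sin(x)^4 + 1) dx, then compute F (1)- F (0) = 7*log(sin(1)^2 + sqrt(sin(1)^4 + 1))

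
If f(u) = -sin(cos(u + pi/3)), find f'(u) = sin(u + pi/3)*cos(cos(u + pi/3))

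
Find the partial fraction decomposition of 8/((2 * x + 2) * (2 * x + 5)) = -8/(3*(2*x + 5)) + 4/(3*(x + 1))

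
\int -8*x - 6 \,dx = -4*x^2 - 6*x + C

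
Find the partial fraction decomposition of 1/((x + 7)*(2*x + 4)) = -1/(10*(x + 7)) + 1/(10*(x + 2))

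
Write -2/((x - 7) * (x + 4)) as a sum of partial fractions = 2/(11*(x + 4)) - 2/(11*(x - 7))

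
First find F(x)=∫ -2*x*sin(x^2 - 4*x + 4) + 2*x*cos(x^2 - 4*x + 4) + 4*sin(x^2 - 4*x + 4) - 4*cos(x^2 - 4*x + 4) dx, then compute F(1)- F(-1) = -sin(9) + cos(1) + sin(1) - cos(9)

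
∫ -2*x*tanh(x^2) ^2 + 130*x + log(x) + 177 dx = 64*x^2 + x*log(x) + 176*x + tanh(x^2) + C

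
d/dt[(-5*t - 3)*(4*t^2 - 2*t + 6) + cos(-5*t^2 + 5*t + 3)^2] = -60*t^2 + 10*t*sin(-10*t^2 + 10*t + 6) - 4*t - 5*sin(-10*t^2 + 10*t + 6) - 24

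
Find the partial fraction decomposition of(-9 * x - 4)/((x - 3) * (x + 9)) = -77/(12*(x + 9)) - 31/(12*(x - 3))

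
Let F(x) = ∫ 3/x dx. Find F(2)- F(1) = 3*log(2)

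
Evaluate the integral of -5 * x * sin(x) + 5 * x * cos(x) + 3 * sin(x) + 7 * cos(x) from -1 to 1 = 4*sin(1) + 10*cos(1)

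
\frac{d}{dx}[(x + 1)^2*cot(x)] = -x^2/sin(x)^2 + 2*x/tan(x) - 2*x/sin(x)^2 + 2/tan(x) - 1/sin(x)^2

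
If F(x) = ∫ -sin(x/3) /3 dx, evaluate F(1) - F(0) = -1 + cos(1/3)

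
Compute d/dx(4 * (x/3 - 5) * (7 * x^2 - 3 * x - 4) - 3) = 28*x^2 - 288*x + 164/3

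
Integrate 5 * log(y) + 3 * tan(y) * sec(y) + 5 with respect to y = 5*y*log(y) + 3*sec(y) + C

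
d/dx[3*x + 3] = 3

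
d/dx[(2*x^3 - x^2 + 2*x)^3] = 72*x^8 - 96*x^7 + 210*x^6 - 150*x^5 + 150*x^4 - 48*x^3 + 24*x^2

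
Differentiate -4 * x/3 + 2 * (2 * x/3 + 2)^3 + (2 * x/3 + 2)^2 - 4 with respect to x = 16*x^2/9 + 104*x/9 + 52/3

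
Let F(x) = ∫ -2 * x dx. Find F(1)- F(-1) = 0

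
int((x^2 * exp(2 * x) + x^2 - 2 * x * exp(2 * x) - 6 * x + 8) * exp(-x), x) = 2*(x - 2)^2*sinh(x) + C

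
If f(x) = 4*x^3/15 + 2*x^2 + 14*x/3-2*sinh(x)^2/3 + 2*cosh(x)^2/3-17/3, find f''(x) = 8*x/5 + 4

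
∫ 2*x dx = x^2 + C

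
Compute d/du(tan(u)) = cos(u)^(-2)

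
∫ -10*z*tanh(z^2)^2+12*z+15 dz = z^2 + 15*z + 5*tanh(z^2) + C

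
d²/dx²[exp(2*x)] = 4*exp(2*x)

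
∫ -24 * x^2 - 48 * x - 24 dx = -8*x^3 - 24*x^2 - 24*x + C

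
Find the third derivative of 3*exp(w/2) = 3*exp(w/2)/8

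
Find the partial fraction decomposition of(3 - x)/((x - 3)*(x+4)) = -1/(x + 4)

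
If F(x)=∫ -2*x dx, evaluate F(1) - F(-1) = 0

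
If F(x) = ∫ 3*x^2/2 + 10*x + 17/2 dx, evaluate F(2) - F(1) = 27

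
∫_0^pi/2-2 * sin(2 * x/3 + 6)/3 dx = -sin(pi/6 + 6)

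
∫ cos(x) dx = sin(x) + C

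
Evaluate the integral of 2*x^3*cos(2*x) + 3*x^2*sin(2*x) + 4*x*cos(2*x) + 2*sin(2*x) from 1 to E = (2*E + exp(3))*sin(2*E) - 3*sin(2)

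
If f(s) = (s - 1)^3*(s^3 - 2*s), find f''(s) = 30*s^4 - 60*s^3 + 12*s^2 + 30*s - 12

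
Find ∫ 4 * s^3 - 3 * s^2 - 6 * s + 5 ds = s^4 - s^3 - 3*s^2 + 5*s + C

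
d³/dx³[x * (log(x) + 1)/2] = -1/(2*x^2)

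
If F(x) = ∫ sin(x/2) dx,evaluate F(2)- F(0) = 2 - 2*cos(1)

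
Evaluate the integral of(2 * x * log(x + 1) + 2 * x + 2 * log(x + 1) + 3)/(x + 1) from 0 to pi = (3 + 2*pi)*log(1 + pi)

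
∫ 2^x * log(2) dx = 2^x + C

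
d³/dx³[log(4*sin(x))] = 2*cos(x)/sin(x)^3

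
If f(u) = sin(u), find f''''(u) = sin(u)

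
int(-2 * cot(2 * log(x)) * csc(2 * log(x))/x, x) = csc(2*log(x)) + C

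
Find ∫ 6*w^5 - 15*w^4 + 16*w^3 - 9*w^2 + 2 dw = w^6 - 3*w^5 + 4*w^4 - 3*w^3 + 2*w + C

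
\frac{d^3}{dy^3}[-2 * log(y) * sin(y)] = (2*y^3*log(y)*cos(y) + 6*y^2*sin(y) + 6*y*cos(y) - 4*sin(y))/y^3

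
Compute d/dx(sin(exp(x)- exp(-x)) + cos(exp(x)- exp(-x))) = sqrt(2)*(exp(2*x) + 1)*exp(-x)*cos(exp(x) + pi/4 - exp(-x))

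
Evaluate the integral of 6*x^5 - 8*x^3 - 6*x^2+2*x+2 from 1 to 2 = 24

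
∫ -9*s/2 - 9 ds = -9*s^2/4 - 9*s + C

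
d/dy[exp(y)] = exp(y)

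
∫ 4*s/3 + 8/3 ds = 2*s^2/3 + 8*s/3 + C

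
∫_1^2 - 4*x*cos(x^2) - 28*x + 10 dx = -32 - 2*sin(4) + 2*sin(1)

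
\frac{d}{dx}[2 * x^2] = 4*x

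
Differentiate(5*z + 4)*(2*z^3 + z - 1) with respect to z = 40*z^3 + 24*z^2 + 10*z - 1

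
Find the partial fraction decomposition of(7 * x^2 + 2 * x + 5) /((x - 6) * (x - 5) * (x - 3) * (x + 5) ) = -17/(88*(x + 5)) + 37/(24*(x - 3)) - 19/(2*(x - 5)) + 269/(33*(x - 6))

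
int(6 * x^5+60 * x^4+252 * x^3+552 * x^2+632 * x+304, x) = x^6 + 12*x^5 + 63*x^4 + 184*x^3 + 316*x^2 + 304*x + C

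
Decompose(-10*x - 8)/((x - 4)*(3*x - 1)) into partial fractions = 34/(11*(3*x - 1)) - 48/(11*(x - 4))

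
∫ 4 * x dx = 2*x^2 + C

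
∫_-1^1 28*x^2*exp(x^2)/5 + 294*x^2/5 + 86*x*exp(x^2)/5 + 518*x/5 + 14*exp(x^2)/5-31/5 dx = 28*E/5 + 134/5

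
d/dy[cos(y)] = -sin(y)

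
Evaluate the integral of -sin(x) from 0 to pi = -2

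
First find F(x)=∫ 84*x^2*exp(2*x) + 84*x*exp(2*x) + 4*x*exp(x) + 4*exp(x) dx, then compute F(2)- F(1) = -34*exp(2) - 4*E + 168*exp(4)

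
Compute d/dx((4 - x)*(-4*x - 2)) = 8*x - 14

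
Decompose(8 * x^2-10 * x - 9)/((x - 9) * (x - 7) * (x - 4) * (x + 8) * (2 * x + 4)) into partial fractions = 583/(36720*(x + 8)) - 43/(7128*(x + 2)) + 79/(2160*(x - 4)) - 313/(1620*(x - 7)) + 549/(3740*(x - 9))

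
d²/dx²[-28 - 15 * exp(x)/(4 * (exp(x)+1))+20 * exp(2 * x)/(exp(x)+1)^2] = (-145*exp(3*x) + 320*exp(2*x) - 15*exp(x))/(4*exp(4*x) + 16*exp(3*x) + 24*exp(2*x) + 16*exp(x) + 4)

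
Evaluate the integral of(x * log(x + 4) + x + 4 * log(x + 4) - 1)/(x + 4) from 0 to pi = log(4) + (-1 + pi)*log(pi + 4)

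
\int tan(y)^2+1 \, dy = tan(y) + C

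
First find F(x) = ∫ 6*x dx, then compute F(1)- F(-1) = 0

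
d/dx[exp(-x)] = -exp(-x)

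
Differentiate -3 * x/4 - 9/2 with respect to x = -3/4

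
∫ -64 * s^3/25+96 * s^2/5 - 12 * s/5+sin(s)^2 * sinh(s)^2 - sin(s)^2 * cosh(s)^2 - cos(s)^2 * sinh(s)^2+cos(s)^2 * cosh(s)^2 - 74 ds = -16*s^4/25 + 32*s^3/5 - 6*s^2/5 - 74*s + sin(2*s)/2 + C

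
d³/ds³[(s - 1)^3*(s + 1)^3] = 120*s^3 - 72*s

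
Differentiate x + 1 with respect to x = 1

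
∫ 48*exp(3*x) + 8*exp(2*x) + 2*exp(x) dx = (16*exp(2*x) + 4*exp(x) + 2)*exp(x) + C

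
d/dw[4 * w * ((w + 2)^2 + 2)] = 12*w^2 + 32*w + 24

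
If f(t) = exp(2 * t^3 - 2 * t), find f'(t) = 6*t^2*exp(2*t^3 - 2*t) - 2*exp(2*t^3 - 2*t)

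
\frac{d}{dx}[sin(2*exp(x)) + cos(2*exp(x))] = 2*sqrt(2)*exp(x)*cos(2*exp(x) + pi/4)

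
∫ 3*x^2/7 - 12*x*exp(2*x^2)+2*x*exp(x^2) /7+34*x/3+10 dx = x^3/7 + 17*x^2/3 + 10*x - 3*exp(2*x^2) + exp(x^2)/7 + C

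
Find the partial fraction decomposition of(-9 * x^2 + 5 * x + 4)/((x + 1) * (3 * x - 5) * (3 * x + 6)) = -19/(44*(3*x - 5)) - 14/(11*(x + 2)) + 5/(12*(x + 1))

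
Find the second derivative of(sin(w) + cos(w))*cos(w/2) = -sqrt(2)*(sin(w/2)*cos(w + pi/4) + 5*sin(w + pi/4)*cos(w/2)/4)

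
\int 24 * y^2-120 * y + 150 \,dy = 8*y^3 - 60*y^2 + 150*y + C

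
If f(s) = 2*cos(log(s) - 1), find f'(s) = -2*sin(log(s) - 1)/s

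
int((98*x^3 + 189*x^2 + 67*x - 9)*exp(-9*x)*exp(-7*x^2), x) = -x*(7*x + 9)*exp(-x*(7*x + 9)) + C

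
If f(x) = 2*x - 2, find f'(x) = 2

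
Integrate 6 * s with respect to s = 3*s^2 + C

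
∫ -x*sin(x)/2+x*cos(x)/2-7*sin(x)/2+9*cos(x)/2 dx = sqrt(2)*(x + 8)*sin(x + pi/4)/2 + C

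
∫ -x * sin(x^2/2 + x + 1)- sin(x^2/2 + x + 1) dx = cos(x^2/2 + x + 1) + C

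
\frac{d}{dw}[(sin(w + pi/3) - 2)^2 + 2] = -4*cos(w + pi/3) + cos(2*w + pi/6)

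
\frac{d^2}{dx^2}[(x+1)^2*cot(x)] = 2*x^2/tan(x) + 2*x^2/tan(x)^3 - 4*x + 4*x/tan(x) - 4*x/tan(x)^2 + 4*x/tan(x)^3 - 4 + 4/tan(x) - 4/tan(x)^2 + 2/tan(x)^3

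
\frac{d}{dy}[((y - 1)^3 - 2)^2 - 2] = 6*y^5 - 30*y^4 + 60*y^3 - 72*y^2 + 54*y - 18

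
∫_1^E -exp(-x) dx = -exp(-1) + exp(-E)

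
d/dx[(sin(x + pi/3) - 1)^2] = -2*cos(x + pi/3) + cos(2*x + pi/6)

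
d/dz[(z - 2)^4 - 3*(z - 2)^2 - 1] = 4*z^3 - 24*z^2 + 42*z - 20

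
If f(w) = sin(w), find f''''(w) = sin(w)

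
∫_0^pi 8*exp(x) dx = -8 + 8*exp(pi)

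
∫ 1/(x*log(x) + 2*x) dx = log(3*log(x) + 6) + C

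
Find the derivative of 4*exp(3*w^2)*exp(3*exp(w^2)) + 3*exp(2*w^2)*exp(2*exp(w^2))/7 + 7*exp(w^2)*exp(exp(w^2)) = 14*w*exp(w^2 + exp(w^2)) + 14*w*exp(2*w^2 + exp(w^2)) + 12*w*exp(2*w^2 + 2*exp(w^2))/7 + 12*w*exp(3*w^2 + 2*exp(w^2))/7 + 24*w*exp(3*w^2 + 3*exp(w^2)) + 24*w*exp(4*w^2 + 3*exp(w^2))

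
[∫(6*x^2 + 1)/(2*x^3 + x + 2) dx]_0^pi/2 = -log(2) + log(pi/2 + 2 + pi^3/4)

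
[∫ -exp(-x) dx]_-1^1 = -E + exp(-1)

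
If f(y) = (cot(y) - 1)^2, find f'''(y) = -24*cot(y)^5 + 12*cot(y)^4 - 40*cot(y)^3 + 16*cot(y)^2 - 16*cot(y) + 4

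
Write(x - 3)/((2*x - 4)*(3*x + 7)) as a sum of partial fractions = 8/(13*(3*x + 7)) - 1/(26*(x - 2))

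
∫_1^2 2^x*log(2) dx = 2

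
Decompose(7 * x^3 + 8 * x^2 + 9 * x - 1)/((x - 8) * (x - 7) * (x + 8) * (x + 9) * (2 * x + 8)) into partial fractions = -4537/(2720*(x + 9)) + 629/(384*(x + 8)) - 119/(1760*(x + 4)) - 571/(1056*(x - 7)) + 1389/(2176*(x - 8))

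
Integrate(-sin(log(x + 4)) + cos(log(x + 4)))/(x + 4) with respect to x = sqrt(2)*sin(log(x + 4) + pi/4) + C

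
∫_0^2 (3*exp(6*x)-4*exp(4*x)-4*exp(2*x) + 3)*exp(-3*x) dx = -exp(2) + exp(-2) + (-exp(-2) + exp(2))^3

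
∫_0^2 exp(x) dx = -1 + exp(2)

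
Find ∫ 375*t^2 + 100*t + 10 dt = 125*t^3 + 50*t^2 + 10*t + C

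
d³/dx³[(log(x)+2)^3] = (6*log(x)^2 + 6*log(x) - 6)/x^3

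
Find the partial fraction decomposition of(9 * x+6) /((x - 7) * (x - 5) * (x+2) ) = -4/(21*(x + 2)) - 51/(14*(x - 5)) + 23/(6*(x - 7))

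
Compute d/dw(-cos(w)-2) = sin(w)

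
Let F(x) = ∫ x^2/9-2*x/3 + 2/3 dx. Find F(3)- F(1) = -10/27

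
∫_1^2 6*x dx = 9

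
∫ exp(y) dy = exp(y) + C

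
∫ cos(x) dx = sin(x) + C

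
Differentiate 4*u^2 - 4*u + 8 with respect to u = 8*u - 4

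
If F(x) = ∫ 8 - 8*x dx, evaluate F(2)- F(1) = -4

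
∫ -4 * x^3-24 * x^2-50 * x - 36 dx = -x^4 - 8*x^3 - 25*x^2 - 36*x + C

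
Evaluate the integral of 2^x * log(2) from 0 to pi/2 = -1 + 2^(pi/2)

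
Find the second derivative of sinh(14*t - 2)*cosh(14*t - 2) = 392*sinh(28*t - 4)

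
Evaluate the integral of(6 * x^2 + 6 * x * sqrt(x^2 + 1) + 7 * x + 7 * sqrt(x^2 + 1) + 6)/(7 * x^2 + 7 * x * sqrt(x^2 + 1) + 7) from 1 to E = -log(1 + sqrt(2)) - 6/7 + log(E + sqrt(1 + exp(2))) + 6*E/7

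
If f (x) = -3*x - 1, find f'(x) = -3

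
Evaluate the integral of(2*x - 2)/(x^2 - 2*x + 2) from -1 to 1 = -log(5)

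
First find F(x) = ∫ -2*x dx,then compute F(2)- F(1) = -3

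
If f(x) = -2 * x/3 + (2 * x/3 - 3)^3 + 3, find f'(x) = 8*x^2/9 - 8*x + 52/3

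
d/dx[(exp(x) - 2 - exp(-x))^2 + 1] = (2*exp(4*x) - 4*exp(3*x) - 4*exp(x) - 2)*exp(-2*x)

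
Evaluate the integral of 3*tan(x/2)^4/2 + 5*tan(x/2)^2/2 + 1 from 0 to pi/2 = 3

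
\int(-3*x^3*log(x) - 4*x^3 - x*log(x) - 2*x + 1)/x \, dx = -(log(x) + 1)*(x^3 + x - 1) + C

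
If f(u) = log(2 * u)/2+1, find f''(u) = -1/(2*u^2)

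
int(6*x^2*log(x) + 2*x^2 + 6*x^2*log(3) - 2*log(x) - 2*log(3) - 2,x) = 2*x*(x^2 - 1)*log(3*x) + C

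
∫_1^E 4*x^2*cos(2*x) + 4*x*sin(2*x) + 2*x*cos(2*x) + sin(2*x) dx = (E + 2*exp(2))*sin(2*E) - 3*sin(2)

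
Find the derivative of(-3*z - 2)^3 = -81*z^2 - 108*z - 36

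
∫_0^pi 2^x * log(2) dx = -1 + 2^pi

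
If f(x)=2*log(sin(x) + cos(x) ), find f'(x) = 2/tan(x + pi/4)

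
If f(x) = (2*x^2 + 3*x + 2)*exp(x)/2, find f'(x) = x^2*exp(x) + 7*x*exp(x)/2 + 5*exp(x)/2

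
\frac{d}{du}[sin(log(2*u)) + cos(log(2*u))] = sqrt(2)*cos(log(u) + log(2) + pi/4)/u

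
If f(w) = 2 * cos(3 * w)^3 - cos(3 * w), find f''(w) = -162*cos(3*w)^3 + 117*cos(3*w)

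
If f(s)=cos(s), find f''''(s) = cos(s)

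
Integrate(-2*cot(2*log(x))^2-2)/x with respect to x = cot(2*log(x)) + C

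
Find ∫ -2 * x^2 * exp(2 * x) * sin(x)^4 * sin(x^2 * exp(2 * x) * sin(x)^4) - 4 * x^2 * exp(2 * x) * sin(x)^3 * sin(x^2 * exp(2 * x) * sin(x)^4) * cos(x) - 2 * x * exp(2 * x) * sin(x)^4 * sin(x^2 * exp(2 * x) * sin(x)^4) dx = cos(x^2*exp(2*x)*sin(x)^4) + C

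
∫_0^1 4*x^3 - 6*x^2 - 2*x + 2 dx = 0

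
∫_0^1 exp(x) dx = -1 + E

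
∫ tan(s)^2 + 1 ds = tan(s) + C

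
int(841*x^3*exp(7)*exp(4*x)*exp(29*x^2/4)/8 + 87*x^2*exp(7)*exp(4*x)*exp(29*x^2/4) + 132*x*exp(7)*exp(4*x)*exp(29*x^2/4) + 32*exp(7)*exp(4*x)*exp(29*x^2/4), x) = (29*x^2 + 16*x + 28)*exp(29*x^2/4 + 4*x + 7)/4 + C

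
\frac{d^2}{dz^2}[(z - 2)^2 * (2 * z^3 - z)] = 40*z^3 - 96*z^2 + 42*z + 8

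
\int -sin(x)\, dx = cos(x) + C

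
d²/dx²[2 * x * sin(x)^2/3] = 4*x*cos(2*x)/3 + 4*sin(2*x)/3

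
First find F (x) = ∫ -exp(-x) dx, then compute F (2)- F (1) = -exp(-1) + exp(-2)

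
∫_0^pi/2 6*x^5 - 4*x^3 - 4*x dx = (-pi + pi^3/8)*(pi/2 + pi^3/8)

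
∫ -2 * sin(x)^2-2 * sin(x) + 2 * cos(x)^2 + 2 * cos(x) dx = (sqrt(2)*sin(x + pi/4) + 1)^2 + C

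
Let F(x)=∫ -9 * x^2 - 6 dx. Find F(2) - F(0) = -36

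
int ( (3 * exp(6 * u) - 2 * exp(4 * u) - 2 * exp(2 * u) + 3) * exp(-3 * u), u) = 8*sinh(u)^3 + 2*sinh(u) + C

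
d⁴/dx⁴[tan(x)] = 24*tan(x)^5 + 40*tan(x)^3 + 16*tan(x)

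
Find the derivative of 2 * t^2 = 4*t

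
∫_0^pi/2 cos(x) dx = 1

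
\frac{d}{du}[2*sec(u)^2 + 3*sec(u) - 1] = (3 + 4/cos(u))*sin(u)/cos(u)^2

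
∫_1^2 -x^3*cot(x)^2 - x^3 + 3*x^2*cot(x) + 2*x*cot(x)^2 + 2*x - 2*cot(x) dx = 4*cot(2) + cot(1)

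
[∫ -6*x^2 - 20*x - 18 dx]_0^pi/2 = (1 + (pi/2 + 2)^2)*(-pi - 2) + 10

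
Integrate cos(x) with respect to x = sin(x) + C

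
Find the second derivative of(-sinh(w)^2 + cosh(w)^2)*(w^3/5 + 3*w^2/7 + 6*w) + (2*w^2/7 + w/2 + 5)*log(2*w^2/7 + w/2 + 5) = (336*w^3 + 160*w^2*log(2*w^2/7 + w/2 + 5) + 1308*w^2 + 280*w*log(2*w^2/7 + w/2 + 5) + 7140*w + 2800*log(2*w^2/7 + w/2 + 5) + 7245)/(280*w^2 + 490*w + 4900)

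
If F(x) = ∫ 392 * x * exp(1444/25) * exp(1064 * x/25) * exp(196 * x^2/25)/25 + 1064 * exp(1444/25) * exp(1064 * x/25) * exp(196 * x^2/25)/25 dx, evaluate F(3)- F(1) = -exp(2704/25) + exp(256)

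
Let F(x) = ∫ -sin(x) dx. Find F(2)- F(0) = -1 + cos(2)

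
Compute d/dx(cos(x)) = -sin(x)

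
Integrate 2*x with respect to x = x^2 + C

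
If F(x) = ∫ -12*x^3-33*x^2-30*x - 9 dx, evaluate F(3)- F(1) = -664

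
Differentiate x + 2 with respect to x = 1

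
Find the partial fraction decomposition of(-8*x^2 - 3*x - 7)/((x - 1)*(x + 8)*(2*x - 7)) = -462/(115*(2*x - 7)) - 55/(23*(x + 8)) + 2/(5*(x - 1))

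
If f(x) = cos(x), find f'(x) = -sin(x)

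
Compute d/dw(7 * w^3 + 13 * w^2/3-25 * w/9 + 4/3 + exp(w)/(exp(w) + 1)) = (189*w^2*exp(2*w) + 378*w^2*exp(w) + 189*w^2 + 78*w*exp(2*w) + 156*w*exp(w) + 78*w - 25*exp(2*w) - 41*exp(w) - 25)/(9*exp(2*w) + 18*exp(w) + 9)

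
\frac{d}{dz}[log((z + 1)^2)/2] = 1/(z + 1)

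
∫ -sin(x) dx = cos(x) + C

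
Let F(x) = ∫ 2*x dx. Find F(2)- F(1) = 3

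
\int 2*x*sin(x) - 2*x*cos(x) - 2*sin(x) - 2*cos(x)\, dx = -2*sqrt(2)*x*sin(x + pi/4) + C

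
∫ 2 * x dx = x^2 + C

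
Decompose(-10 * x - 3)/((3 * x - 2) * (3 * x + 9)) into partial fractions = -29/(33*(3*x - 2)) - 9/(11*(x + 3))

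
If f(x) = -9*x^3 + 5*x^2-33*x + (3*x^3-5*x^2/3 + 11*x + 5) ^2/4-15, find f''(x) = 135*x^4/2 - 50*x^3 + 619*x^2/3 - 64*x + 373/6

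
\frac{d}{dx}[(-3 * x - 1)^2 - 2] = 18*x + 6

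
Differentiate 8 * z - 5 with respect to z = 8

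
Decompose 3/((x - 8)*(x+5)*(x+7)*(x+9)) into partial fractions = -3/(136*(x + 9)) + 1/(20*(x + 7)) - 3/(104*(x + 5)) + 1/(1105*(x - 8))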